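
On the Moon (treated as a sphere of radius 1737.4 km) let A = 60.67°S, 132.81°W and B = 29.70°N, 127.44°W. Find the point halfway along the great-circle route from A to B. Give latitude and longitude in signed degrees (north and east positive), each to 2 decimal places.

-15.50°, -129.38°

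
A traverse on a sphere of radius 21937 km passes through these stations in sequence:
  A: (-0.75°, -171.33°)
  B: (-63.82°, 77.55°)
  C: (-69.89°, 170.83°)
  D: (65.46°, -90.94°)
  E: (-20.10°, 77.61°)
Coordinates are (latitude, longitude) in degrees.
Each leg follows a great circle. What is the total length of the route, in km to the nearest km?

Leg A→B: central angle 1.7185 rad, distance 37699.7 km.
Leg B→C: central angle 0.5844 rad, distance 12820.8 km.
Leg C→D: central angle 2.6355 rad, distance 57815.4 km.
Leg D→E: central angle 2.3391 rad, distance 51312.0 km.
Total: 37699.7 + 12820.8 + 57815.4 + 51312.0 ≈ 159648 km.

159648 km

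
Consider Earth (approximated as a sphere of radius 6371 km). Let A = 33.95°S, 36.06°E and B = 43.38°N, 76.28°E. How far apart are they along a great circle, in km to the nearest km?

9518 km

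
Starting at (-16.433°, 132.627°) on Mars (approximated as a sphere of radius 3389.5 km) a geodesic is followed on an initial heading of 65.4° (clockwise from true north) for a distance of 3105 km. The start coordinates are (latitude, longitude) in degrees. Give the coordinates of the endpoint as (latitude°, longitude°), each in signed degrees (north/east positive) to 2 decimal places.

Angular distance δ = d/R = 3105/3389.5 = 0.91606 rad; initial bearing θ = 1.1414 rad.
sin φ₂ = sin φ₁ cos δ + cos φ₁ sin δ cos θ = (-0.2829)(0.6089) + (0.9592)(0.7932)(0.4163) = 0.1444, so φ₂ = 8.31°.
Δλ = atan2(sin θ sin δ cos φ₁, cos δ − sin φ₁ sin φ₂) = atan2(0.6918, 0.6498) = 46.791°.
λ₂ = 132.627° + 46.791° = 179.42°.

8.31°, 179.42°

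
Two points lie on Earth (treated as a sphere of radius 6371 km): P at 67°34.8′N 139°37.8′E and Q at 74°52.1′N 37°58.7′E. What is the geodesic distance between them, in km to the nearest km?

With latitudes φ₁ = 67.580°, φ₂ = 74.868° and longitude difference Δλ = -101.652°:
cos c = sin φ₁ sin φ₂ + cos φ₁ cos φ₂ cos Δλ = (0.9244)(0.9653) + (0.3814)(0.2610)(-0.2020) = 0.87226,
so c = arccos(0.87226) = 0.51100 rad.
Distance = R·c = 6371 × 0.5110 ≈ 3256 km.

3256 km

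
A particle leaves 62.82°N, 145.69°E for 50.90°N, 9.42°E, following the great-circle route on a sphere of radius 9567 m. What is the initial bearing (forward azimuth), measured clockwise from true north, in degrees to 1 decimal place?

With φ₁ = 1.0964, φ₂ = 0.8884, Δλ = -2.3784 rad, the forward-azimuth formula gives
θ = atan2( sin Δλ cos φ₂ , cos φ₁ sin φ₂ − sin φ₁ cos φ₂ cos Δλ ) = atan2(-0.4360, 0.7599) = -29.84°.
Adding 360° brings this into [0°, 360°): 330.2°.

330.2°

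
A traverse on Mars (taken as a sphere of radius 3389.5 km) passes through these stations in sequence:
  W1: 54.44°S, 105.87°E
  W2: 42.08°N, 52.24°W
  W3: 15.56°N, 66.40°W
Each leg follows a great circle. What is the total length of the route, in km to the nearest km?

11253 km

Leg W1→W2: central angle 2.8105 rad, distance 9526.3 km.
Leg W2→W3: central angle 0.5094 rad, distance 1726.5 km.
Total: 9526.3 + 1726.5 ≈ 11253 km.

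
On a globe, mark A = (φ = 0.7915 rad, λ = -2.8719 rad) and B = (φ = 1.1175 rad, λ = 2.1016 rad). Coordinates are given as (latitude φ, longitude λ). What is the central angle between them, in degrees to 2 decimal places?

44.03°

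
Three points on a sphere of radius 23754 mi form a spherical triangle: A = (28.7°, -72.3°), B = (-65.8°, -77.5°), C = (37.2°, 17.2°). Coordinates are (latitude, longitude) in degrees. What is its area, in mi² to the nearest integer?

994314746 mi²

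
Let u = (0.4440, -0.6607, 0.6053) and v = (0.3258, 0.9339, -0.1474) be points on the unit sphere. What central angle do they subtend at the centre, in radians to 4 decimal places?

2.1671 rad

u·v = -0.5616; |u| = 1.0000, |v| = 1.0000.
cos θ = (u·v)/(|u||v|) = -0.5616, so θ = 2.1671 rad.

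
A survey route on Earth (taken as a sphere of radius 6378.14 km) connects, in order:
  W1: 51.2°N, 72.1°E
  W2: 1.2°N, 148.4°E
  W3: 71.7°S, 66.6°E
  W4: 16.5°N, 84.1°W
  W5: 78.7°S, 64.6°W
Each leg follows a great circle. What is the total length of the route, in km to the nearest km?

43088 km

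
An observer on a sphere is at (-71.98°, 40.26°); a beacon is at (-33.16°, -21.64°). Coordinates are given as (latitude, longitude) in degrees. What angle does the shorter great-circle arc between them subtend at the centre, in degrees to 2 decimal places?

50.05°

In radians: φ₁ = -1.2563, φ₂ = -0.5788, Δλ = -61.900° = -1.0804 rad.
Haversine: a = sin²(Δφ/2) + cos φ₁ cos φ₂ sin²(Δλ/2) = 0.1104 + (0.3093)(0.8371)(0.2645) = 0.17894.
Central angle c = 2·arcsin(√a) = 0.87353 rad.
So the angular separation is 50.05°.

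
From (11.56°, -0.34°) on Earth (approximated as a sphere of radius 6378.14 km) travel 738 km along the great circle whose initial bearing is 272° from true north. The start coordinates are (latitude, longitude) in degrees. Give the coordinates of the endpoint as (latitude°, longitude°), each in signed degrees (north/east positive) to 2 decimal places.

Angular distance δ = d/R = 738/6378.14 = 0.11571 rad; initial bearing θ = 4.7473 rad.
sin φ₂ = sin φ₁ cos δ + cos φ₁ sin δ cos θ = (0.2004)(0.9933) + (0.9797)(0.1154)(0.0349) = 0.2030, so φ₂ = 11.71°.
Δλ = atan2(sin θ sin δ cos φ₁, cos δ − sin φ₁ sin φ₂) = atan2(-0.1130, 0.9526) = -6.767°.
λ₂ = -0.340° − 6.767° = -7.11°.

11.71°, -7.11°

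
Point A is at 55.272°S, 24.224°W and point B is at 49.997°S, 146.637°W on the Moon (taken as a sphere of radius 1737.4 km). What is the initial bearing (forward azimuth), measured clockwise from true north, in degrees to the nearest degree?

With φ₁ = -0.9647, φ₂ = -0.8726, Δλ = -2.1365 rad, the forward-azimuth formula gives
θ = atan2( sin Δλ cos φ₂ , cos φ₁ sin φ₂ − sin φ₁ cos φ₂ cos Δλ ) = atan2(-0.5427, -0.7196) = -142.98°.
Adding 360° brings this into [0°, 360°): 217°.

217°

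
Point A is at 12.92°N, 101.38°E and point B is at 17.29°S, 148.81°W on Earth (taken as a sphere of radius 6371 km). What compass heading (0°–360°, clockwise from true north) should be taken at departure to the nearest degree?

104°

Δλ = 109.810° = 1.9165 rad.
y = sin Δλ · cos φ₂ = (0.9408)(0.9548) = 0.8983
x = cos φ₁ sin φ₂ − sin φ₁ cos φ₂ cos Δλ = (0.9747)(-0.2972) − (0.2236)(0.9548)(-0.3389) = -0.2173
θ = atan2(y, x) = 103.60°, so the bearing is 104°.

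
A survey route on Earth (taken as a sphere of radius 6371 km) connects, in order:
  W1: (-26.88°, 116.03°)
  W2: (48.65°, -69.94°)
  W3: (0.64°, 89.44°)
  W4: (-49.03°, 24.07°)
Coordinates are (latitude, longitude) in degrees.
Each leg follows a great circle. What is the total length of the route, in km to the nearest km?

Leg W1→W2: central angle 2.7531 rad, distance 17540.1 km.
Leg W2→W3: central angle 2.2267 rad, distance 14186.6 km.
Leg W3→W4: central angle 1.3028 rad, distance 8300.1 km.
Total: 17540.1 + 14186.6 + 8300.1 ≈ 40027 km.

40027 km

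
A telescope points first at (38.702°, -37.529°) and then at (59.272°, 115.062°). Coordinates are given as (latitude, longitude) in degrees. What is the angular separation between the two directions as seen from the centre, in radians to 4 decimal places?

1.3863 rad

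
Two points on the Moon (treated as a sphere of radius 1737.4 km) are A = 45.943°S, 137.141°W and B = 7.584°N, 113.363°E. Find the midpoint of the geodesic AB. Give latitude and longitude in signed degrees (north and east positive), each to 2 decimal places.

The central angle between A and B is δ = 1.9017 rad.
With f = 0.5, the slerp weights are sin((1−f)δ)/sin δ = 0.8606 and sin(fδ)/sin δ = 0.8606.
Weighted sum of the unit vectors: (0.8606)·(-0.5097,-0.4730,-0.7186) + (0.8606)·(-0.3931,0.9100,0.1320) = (-0.7770, 0.3761, -0.5049).
Converting back: φ = atan2(z, √(x²+y²)) = -30.32°, λ = atan2(y, x) = 154.17°.

-30.32°, 154.17°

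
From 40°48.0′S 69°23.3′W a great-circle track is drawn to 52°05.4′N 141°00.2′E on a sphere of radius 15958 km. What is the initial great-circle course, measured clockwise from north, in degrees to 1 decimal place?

308.9°

With φ₁ = -0.7121, φ₂ = 0.9091, Δλ = -2.6112 rad, the forward-azimuth formula gives
θ = atan2( sin Δλ cos φ₂ , cos φ₁ sin φ₂ − sin φ₁ cos φ₂ cos Δλ ) = atan2(-0.3108, 0.2509) = -51.09°.
Adding 360° brings this into [0°, 360°): 308.9°.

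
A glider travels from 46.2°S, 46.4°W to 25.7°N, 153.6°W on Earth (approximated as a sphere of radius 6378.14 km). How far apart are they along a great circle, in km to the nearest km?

With latitudes φ₁ = -46.200°, φ₂ = 25.700° and longitude difference Δλ = -107.200°:
cos c = sin φ₁ sin φ₂ + cos φ₁ cos φ₂ cos Δλ = (-0.7218)(0.4337) + (0.6921)(0.9011)(-0.2957) = -0.49742,
so c = arccos(-0.49742) = 2.09142 rad.
Distance = R·c = 6378.14 × 2.0914 ≈ 13339 km.

13339 km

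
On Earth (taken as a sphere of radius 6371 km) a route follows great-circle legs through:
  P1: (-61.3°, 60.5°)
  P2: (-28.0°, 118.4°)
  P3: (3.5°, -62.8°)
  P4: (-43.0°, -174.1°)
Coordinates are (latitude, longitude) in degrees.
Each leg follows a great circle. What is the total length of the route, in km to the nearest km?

34889 km

Leg P1→P2: central angle 0.8800 rad, distance 5606.8 km.
Leg P2→P3: central angle 2.7135 rad, distance 17287.8 km.
Leg P3→P4: central angle 1.8826 rad, distance 11994.2 km.
Total: 5606.8 + 17287.8 + 11994.2 ≈ 34889 km.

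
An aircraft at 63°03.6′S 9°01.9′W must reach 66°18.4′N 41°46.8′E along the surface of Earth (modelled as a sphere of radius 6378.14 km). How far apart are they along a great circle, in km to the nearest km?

Let φ₁ = -1.1006 rad, φ₂ = 1.1573 rad, and Δλ = 0.8868 rad.
cos c = sin φ₁ sin φ₂ + cos φ₁ cos φ₂ cos Δλ = (-0.8915)(0.9157) + (0.4531)(0.4018)(0.6319) = -0.70130,
so c = arccos(-0.70130) = 2.34802 rad.
Distance = R·c = 6378.14 × 2.3480 ≈ 14976 km.

14976 km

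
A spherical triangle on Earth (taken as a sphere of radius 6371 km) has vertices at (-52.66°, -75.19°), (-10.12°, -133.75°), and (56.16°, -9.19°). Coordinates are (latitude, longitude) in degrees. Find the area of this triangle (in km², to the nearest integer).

80873139 km²

Side lengths (central angles): a = 2.0453, b = 2.1211, c = 1.1027 rad; semiperimeter s = 2.6346.
By l'Huilier's theorem, tan(E/4) = √[tan(s/2) tan((s−a)/2) tan((s−b)/2) tan((s−c)/2)], giving spherical excess E = 1.9925 rad.
Area = E·R² = 1.9925 × (6371)² ≈ 80873139 km².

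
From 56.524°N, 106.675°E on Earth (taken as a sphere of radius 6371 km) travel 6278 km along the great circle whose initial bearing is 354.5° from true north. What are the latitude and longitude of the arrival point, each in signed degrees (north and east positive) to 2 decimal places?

66.71°, -61.67°

Angular distance δ = d/R = 6278/6371 = 0.98540 rad; initial bearing θ = 6.1872 rad.
sin φ₂ = sin φ₁ cos δ + cos φ₁ sin δ cos θ = (0.8341)(0.5525) + (0.5516)(0.8335)(0.9954) = 0.9185, so φ₂ = 66.71°.
Δλ = atan2(sin θ sin δ cos φ₁, cos δ − sin φ₁ sin φ₂) = atan2(-0.0441, -0.2136) = -168.344°.
λ₂ = 106.675° − 168.344° = -61.67°.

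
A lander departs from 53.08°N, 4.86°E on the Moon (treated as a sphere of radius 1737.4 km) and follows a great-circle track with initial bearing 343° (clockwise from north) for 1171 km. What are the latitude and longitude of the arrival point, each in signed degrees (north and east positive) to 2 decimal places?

Angular distance δ = d/R = 1171/1737.4 = 0.67400 rad; initial bearing θ = 5.9865 rad.
sin φ₂ = sin φ₁ cos δ + cos φ₁ sin δ cos θ = (0.7995)(0.7813) + (0.6007)(0.6241)(0.9563) = 0.9832, so φ₂ = 79.48°.
Δλ = atan2(sin θ sin δ cos φ₁, cos δ − sin φ₁ sin φ₂) = atan2(-0.1096, -0.0047) = -92.452°.
λ₂ = 4.860° − 92.452° = -87.59°.

79.48°, -87.59°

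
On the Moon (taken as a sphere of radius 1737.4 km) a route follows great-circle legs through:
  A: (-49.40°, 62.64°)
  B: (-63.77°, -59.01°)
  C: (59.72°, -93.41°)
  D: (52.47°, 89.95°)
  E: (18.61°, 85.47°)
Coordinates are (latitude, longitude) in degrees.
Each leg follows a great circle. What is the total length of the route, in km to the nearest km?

Leg A→B: central angle 1.0120 rad, distance 1758.3 km.
Leg B→C: central angle 2.2028 rad, distance 3827.2 km.
Leg C→D: central angle 1.1829 rad, distance 2055.2 km.
Leg D→E: central angle 0.5941 rad, distance 1032.2 km.
Total: 1758.3 + 3827.2 + 2055.2 + 1032.2 ≈ 8673 km.

8673 km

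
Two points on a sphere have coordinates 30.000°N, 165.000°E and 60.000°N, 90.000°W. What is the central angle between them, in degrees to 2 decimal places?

With latitudes φ₁ = 30.000°, φ₂ = 60.000° and longitude difference Δλ = 105.000°:
Haversine: a = sin²(Δφ/2) + cos φ₁ cos φ₂ sin²(Δλ/2) = 0.0670 + (0.8660)(0.5000)(0.6294) = 0.33953.
Central angle c = 2·arcsin(√a) = 1.24407 rad.
So the angular separation is 71.28°.

71.28°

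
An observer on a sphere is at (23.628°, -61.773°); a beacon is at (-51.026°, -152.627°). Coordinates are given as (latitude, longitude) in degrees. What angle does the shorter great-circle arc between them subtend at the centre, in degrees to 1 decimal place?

108.7°

With latitudes φ₁ = 23.628°, φ₂ = -51.026° and longitude difference Δλ = -90.854°:
cos c = sin φ₁ sin φ₂ + cos φ₁ cos φ₂ cos Δλ = (0.4008)(-0.7774) + (0.9162)(0.6290)(-0.0149) = -0.32018,
so c = arccos(-0.32018) = 1.89672 rad.
So the angular separation is 108.7°.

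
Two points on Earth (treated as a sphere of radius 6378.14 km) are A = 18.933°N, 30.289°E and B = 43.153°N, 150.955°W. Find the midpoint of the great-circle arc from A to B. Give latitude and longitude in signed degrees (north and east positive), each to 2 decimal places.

The central angle between A and B is δ = 2.0578 rad.
With f = 0.5, the slerp weights are sin((1−f)δ)/sin δ = 0.9694 and sin(fδ)/sin δ = 0.9694.
Weighted sum of the unit vectors: (0.9694)·(0.8168,0.4771,0.3245) + (0.9694)·(-0.6378,-0.3542,0.6839) = (0.1735, 0.1191, 0.9776).
Converting back: φ = atan2(z, √(x²+y²)) = 77.85°, λ = atan2(y, x) = 34.47°.

77.85°, 34.47°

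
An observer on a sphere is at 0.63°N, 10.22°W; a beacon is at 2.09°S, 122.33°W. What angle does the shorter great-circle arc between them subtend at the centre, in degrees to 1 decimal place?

112.1°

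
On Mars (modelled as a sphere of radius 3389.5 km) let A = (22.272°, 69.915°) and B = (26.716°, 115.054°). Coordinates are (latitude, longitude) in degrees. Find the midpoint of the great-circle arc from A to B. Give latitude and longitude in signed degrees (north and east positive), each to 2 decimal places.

26.26°, 92.06°

The central angle between A and B is δ = 0.7175 rad.
With f = 0.5, the slerp weights are sin((1−f)δ)/sin δ = 0.5340 and sin(fδ)/sin δ = 0.5340.
Weighted sum of the unit vectors: (0.5340)·(0.3178,0.8691,0.3790) + (0.5340)·(-0.3783,0.8092,0.4496) = (-0.0323, 0.8962, 0.4425).
Converting back: φ = atan2(z, √(x²+y²)) = 26.26°, λ = atan2(y, x) = 92.06°.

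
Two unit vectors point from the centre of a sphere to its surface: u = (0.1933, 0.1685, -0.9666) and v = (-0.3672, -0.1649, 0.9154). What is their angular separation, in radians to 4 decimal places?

2.9600 rad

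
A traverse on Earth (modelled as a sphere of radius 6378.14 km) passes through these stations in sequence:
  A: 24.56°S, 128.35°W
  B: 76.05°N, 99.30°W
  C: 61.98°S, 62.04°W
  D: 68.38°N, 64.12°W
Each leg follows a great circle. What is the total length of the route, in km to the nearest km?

Leg A→B: central angle 1.7841 rad, distance 11379.4 km.
Leg B→C: central angle 2.4443 rad, distance 15590.4 km.
Leg C→D: central angle 2.2754 rad, distance 14512.6 km.
Total: 11379.4 + 15590.4 + 14512.6 ≈ 41482 km.

41482 km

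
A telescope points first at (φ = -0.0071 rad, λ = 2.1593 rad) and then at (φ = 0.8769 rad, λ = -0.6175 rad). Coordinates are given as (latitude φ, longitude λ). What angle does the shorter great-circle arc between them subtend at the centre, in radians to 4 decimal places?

In radians: φ₁ = -0.0071, φ₂ = 0.8769, Δλ = -159.099° = -2.7768 rad.
Haversine: a = sin²(Δφ/2) + cos φ₁ cos φ₂ sin²(Δλ/2) = 0.1830 + (1.0000)(0.6395)(0.9671) = 0.80145.
Central angle c = 2·arcsin(√a) = 2.21792 rad.
So the angular separation is 2.2179 rad.

2.2179 rad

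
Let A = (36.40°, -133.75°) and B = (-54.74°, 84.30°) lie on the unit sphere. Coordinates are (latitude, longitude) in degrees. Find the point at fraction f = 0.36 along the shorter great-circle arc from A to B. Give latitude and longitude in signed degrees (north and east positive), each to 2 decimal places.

-6.99°, -166.90°

Central angle δ = 2.5876 rad. Interpolating on the sphere with fraction f = 0.36:
P = [sin((1−f)δ)·A + sin(fδ)·B] / sin δ = 1.8941·A + 1.5256·B in Cartesian coordinates,
giving P = (-0.9667, -0.2249, -0.1218), i.e. latitude -6.99°, longitude -166.90°.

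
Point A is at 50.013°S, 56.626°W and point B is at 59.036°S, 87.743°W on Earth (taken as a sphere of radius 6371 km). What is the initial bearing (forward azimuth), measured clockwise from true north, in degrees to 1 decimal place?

With φ₁ = -0.8729, φ₂ = -1.0304, Δλ = -0.5431 rad, the forward-azimuth formula gives
θ = atan2( sin Δλ cos φ₂ , cos φ₁ sin φ₂ − sin φ₁ cos φ₂ cos Δλ ) = atan2(-0.2659, -0.2136) = -128.77°.
Adding 360° brings this into [0°, 360°): 231.2°.

231.2°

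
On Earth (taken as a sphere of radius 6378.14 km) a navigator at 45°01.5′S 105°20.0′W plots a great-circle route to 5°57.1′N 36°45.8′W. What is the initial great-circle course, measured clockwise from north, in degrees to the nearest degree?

With φ₁ = -0.7858, φ₂ = 0.1039, Δλ = 1.1968 rad, the forward-azimuth formula gives
θ = atan2( sin Δλ cos φ₂ , cos φ₁ sin φ₂ − sin φ₁ cos φ₂ cos Δλ ) = atan2(0.9258, 0.3304) = 70.36°.
So the initial bearing is 70°.

70°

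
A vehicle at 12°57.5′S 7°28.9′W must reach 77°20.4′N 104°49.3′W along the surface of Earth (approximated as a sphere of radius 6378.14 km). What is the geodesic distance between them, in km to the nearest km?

11605 km

In radians: φ₁ = -0.2262, φ₂ = 1.3498, Δλ = -97.340° = -1.6989 rad.
cos c = sin φ₁ sin φ₂ + cos φ₁ cos φ₂ cos Δλ = (-0.2242)(0.9757) + (0.9745)(0.2192)(-0.1278) = -0.24608,
so c = arccos(-0.24608) = 1.81943 rad.
Distance = R·c = 6378.14 × 1.8194 ≈ 11605 km.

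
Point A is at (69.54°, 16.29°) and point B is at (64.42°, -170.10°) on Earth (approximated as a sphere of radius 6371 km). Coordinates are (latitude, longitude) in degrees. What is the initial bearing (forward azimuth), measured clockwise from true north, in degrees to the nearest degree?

4°

Δλ = 173.610° = 3.0301 rad.
y = sin Δλ · cos φ₂ = (0.1113)(0.4318) = 0.0481
x = cos φ₁ sin φ₂ − sin φ₁ cos φ₂ cos Δλ = (0.3496)(0.9020) − (0.9369)(0.4318)(-0.9938) = 0.7173
θ = atan2(y, x) = 3.83°, so the bearing is 4°.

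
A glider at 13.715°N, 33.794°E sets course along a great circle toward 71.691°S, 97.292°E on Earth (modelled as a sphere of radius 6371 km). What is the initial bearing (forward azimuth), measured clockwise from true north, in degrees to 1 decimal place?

163.6°

Δλ = 63.498° = 1.1082 rad.
y = sin Δλ · cos φ₂ = (0.8949)(0.3141) = 0.2811
x = cos φ₁ sin φ₂ − sin φ₁ cos φ₂ cos Δλ = (0.9715)(-0.9494) − (0.2371)(0.3141)(0.4462) = -0.9555
θ = atan2(y, x) = 163.61°, so the bearing is 163.6°.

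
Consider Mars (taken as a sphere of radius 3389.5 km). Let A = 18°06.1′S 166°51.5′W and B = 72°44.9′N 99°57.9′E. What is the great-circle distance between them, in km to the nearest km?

6401 km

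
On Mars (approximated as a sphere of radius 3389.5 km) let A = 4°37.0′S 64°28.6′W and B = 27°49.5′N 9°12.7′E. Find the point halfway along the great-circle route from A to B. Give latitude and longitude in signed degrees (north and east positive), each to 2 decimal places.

Central angle δ = 1.3592 rad. Interpolating on the sphere with fraction f = 0.5:
P = [sin((1−f)δ)·A + sin(fδ)·B] / sin δ = 0.6428·A + 0.6428·B in Cartesian coordinates,
giving P = (0.8372, -0.4872, 0.2483), i.e. latitude 14.38°, longitude -30.20°.

14.38°, -30.20°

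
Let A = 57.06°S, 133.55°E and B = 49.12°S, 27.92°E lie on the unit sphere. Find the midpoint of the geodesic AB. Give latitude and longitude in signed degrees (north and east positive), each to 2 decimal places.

-65.42°, 73.79°

The central angle between A and B is δ = 1.0020 rad.
With f = 0.5, the slerp weights are sin((1−f)δ)/sin δ = 0.5701 and sin(fδ)/sin δ = 0.5701.
Weighted sum of the unit vectors: (0.5701)·(-0.3746,0.3941,-0.8392) + (0.5701)·(0.5783,0.3065,-0.7561) = (0.1161, 0.3994, -0.9094).
Converting back: φ = atan2(z, √(x²+y²)) = -65.42°, λ = atan2(y, x) = 73.79°.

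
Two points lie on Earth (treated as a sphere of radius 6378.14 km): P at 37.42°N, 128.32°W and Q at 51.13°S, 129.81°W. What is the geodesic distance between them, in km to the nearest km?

Let φ₁ = 0.6531 rad, φ₂ = -0.8924 rad, and Δλ = -0.0260 rad.
Haversine: a = sin²(Δφ/2) + cos φ₁ cos φ₂ sin²(Δλ/2) = 0.4873 + (0.7942)(0.6276)(0.0002) = 0.48743.
Central angle c = 2·arcsin(√a) = 1.54566 rad.
Distance = R·c = 6378.14 × 1.5457 ≈ 9858 km.

9858 km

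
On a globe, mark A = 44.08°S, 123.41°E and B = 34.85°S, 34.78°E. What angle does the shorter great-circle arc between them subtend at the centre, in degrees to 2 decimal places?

65.69°

Let φ₁ = -0.7693 rad, φ₂ = -0.6082 rad, and Δλ = -1.5469 rad.
cos c = sin φ₁ sin φ₂ + cos φ₁ cos φ₂ cos Δλ = (-0.6957)(-0.5714) + (0.7184)(0.8207)(0.0239) = 0.41162,
so c = arccos(0.41162) = 1.14657 rad.
So the angular separation is 65.69°.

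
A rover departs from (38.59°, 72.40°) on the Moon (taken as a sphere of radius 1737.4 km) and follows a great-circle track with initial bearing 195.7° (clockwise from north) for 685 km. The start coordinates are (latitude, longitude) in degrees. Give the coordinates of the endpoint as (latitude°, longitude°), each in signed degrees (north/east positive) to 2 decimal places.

16.67°, 66.17°

Angular distance δ = d/R = 685/1737.4 = 0.39427 rad; initial bearing θ = 3.4156 rad.
sin φ₂ = sin φ₁ cos δ + cos φ₁ sin δ cos θ = (0.6237)(0.9233) + (0.7816)(0.3841)(-0.9627) = 0.2868, so φ₂ = 16.67°.
Δλ = atan2(sin θ sin δ cos φ₁, cos δ − sin φ₁ sin φ₂) = atan2(-0.0812, 0.7444) = -6.229°.
λ₂ = 72.400° − 6.229° = 66.17°.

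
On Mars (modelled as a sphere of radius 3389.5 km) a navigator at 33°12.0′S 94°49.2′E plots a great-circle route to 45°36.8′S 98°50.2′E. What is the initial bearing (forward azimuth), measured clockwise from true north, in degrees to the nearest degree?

167°

Δλ = 4.017° = 0.0701 rad.
y = sin Δλ · cos φ₂ = (0.0700)(0.6995) = 0.0490
x = cos φ₁ sin φ₂ − sin φ₁ cos φ₂ cos Δλ = (0.8368)(-0.7146) − (-0.5476)(0.6995)(0.9975) = -0.2159
θ = atan2(y, x) = 167.21°, so the bearing is 167°.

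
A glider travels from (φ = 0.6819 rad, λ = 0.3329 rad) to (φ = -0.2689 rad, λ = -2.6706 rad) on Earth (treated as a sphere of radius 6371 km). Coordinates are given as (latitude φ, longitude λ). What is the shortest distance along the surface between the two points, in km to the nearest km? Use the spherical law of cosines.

With latitudes φ₁ = 39.070°, φ₂ = -15.407° and longitude difference Δλ = -172.088°:
cos c = sin φ₁ sin φ₂ + cos φ₁ cos φ₂ cos Δλ = (0.6303)(-0.2657) + (0.7764)(0.9641)(-0.9905) = -0.90880,
so c = arccos(-0.90880) = 2.71118 rad.
Distance = R·c = 6371 × 2.7112 ≈ 17273 km.

17273 km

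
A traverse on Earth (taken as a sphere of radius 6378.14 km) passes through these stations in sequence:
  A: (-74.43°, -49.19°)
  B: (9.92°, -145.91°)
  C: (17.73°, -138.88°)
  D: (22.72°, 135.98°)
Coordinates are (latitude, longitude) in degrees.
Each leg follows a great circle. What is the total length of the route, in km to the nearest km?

Leg A→B: central angle 1.7690 rad, distance 11282.8 km.
Leg B→C: central angle 0.1810 rad, distance 1154.2 km.
Leg C→D: central angle 1.3775 rad, distance 8786.2 km.
Total: 11282.8 + 1154.2 + 8786.2 ≈ 21223 km.

21223 km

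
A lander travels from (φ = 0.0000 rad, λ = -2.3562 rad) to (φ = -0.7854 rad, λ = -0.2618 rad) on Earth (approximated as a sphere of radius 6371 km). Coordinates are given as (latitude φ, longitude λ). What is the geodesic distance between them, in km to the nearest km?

In radians: φ₁ = 0.0000, φ₂ = -0.7854, Δλ = 120.000° = 2.0944 rad.
cos c = sin φ₁ sin φ₂ + cos φ₁ cos φ₂ cos Δλ = (0.0000)(-0.7071) + (1.0000)(0.7071)(-0.5000) = -0.35356,
so c = arccos(-0.35356) = 1.93217 rad.
Distance = R·c = 6371 × 1.9322 ≈ 12310 km.

12310 km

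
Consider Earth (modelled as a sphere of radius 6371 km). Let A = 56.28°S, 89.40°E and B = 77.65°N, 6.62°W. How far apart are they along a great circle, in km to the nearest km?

In radians: φ₁ = -0.9823, φ₂ = 1.3552, Δλ = -96.020° = -1.6759 rad.
cos c = sin φ₁ sin φ₂ + cos φ₁ cos φ₂ cos Δλ = (-0.8318)(0.9769) + (0.5551)(0.2139)(-0.1049) = -0.82497,
so c = arccos(-0.82497) = 2.54094 rad.
Distance = R·c = 6371 × 2.5409 ≈ 16188 km.

16188 km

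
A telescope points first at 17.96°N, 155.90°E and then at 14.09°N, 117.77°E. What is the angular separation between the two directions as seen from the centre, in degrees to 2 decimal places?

36.79°

Let φ₁ = 0.3135 rad, φ₂ = 0.2459 rad, and Δλ = -0.6655 rad.
cos c = sin φ₁ sin φ₂ + cos φ₁ cos φ₂ cos Δλ = (0.3084)(0.2434) + (0.9513)(0.9699)(0.7866) = 0.80084,
so c = arccos(0.80084) = 0.64211 rad.
So the angular separation is 36.79°.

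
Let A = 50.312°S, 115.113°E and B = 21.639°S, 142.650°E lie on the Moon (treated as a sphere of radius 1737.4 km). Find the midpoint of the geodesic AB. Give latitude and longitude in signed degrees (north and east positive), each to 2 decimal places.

The central angle between A and B is δ = 0.6264 rad.
With f = 0.5, the slerp weights are sin((1−f)δ)/sin δ = 0.5256 and sin(fδ)/sin δ = 0.5256.
Weighted sum of the unit vectors: (0.5256)·(-0.2710,0.5782,-0.7695) + (0.5256)·(-0.7389,0.5639,-0.3688) = (-0.5308, 0.6003, -0.5983).
Converting back: φ = atan2(z, √(x²+y²)) = -36.74°, λ = atan2(y, x) = 131.48°.

-36.74°, 131.48°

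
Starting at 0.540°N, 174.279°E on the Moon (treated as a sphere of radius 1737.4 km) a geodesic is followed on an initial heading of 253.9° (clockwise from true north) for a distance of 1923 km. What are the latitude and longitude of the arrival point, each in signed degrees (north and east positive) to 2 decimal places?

Angular distance δ = d/R = 1923/1737.4 = 1.10683 rad; initial bearing θ = 4.4314 rad.
sin φ₂ = sin φ₁ cos δ + cos φ₁ sin δ cos θ = (0.0094)(0.4475) + (1.0000)(0.8943)(-0.2773) = -0.2438, so φ₂ = -14.11°.
Δλ = atan2(sin θ sin δ cos φ₁, cos δ − sin φ₁ sin φ₂) = atan2(-0.8592, 0.4498) = -62.367°.
λ₂ = 174.279° − 62.367° = 111.91°.

-14.11°, 111.91°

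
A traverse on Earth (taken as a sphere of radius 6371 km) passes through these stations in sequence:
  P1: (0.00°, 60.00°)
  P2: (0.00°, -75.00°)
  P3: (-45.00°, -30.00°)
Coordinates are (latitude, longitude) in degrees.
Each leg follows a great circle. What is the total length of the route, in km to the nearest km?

21683 km

Leg P1→P2: central angle 2.3562 rad, distance 15011.3 km.
Leg P2→P3: central angle 1.0472 rad, distance 6671.7 km.
Total: 15011.3 + 6671.7 ≈ 21683 km.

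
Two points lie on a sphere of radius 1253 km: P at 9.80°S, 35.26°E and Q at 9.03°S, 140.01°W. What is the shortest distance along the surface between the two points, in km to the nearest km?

With latitudes φ₁ = -9.800°, φ₂ = -9.030° and longitude difference Δλ = -175.270°:
cos c = sin φ₁ sin φ₂ + cos φ₁ cos φ₂ cos Δλ = (-0.1702)(-0.1570) + (0.9854)(0.9876)(-0.9966) = -0.94317,
so c = arccos(-0.94317) = 2.80283 rad.
Distance = R·c = 1253 × 2.8028 ≈ 3512 km.

3512 km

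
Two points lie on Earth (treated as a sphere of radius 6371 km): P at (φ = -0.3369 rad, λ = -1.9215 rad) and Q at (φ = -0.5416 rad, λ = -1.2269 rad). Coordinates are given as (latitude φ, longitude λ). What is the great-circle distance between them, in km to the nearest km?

4187 km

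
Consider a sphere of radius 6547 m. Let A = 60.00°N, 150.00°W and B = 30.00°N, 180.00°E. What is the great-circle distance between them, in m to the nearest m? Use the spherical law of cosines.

In radians: φ₁ = 1.0472, φ₂ = 0.5236, Δλ = -30.000° = -0.5236 rad.
cos c = sin φ₁ sin φ₂ + cos φ₁ cos φ₂ cos Δλ = (0.8660)(0.5000) + (0.5000)(0.8660)(0.8660) = 0.80801,
so c = arccos(0.80801) = 0.63003 rad.
Distance = R·c = 6547 × 0.6300 ≈ 4125 m.

4125 m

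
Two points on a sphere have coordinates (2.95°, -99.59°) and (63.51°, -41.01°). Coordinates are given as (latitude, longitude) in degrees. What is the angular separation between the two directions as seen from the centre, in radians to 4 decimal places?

With latitudes φ₁ = 2.950°, φ₂ = 63.510° and longitude difference Δλ = 58.580°:
cos c = sin φ₁ sin φ₂ + cos φ₁ cos φ₂ cos Δλ = (0.0515)(0.8950) + (0.9987)(0.4460)(0.5213) = 0.27828,
so c = arccos(0.27828) = 1.28880 rad.
So the angular separation is 1.2888 rad.

1.2888 rad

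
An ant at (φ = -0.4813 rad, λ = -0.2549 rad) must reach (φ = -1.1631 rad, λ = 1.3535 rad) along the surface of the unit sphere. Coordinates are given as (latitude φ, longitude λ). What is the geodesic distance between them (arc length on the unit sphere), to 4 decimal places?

1.1464

With latitudes φ₁ = -27.576°, φ₂ = -66.641° and longitude difference Δλ = 92.155°:
cos c = sin φ₁ sin φ₂ + cos φ₁ cos φ₂ cos Δλ = (-0.4629)(-0.9180) + (0.8864)(0.3965)(-0.0376) = 0.41178,
so c = arccos(0.41178) = 1.14639 rad.
On the unit sphere the arc length equals the central angle: 1.1464.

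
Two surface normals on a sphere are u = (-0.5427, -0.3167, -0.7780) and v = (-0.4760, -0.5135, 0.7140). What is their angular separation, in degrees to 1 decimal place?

u·v = -0.1345; |u| = 1.0001, |v| = 1.0000.
cos θ = (u·v)/(|u||v|) = -0.1345, so θ = 97.7°.

97.7°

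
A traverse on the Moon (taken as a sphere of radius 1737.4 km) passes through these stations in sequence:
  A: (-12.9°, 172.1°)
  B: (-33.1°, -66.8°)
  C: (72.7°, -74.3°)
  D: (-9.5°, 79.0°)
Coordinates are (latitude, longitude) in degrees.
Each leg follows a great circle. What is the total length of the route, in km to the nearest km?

9952 km

Leg A→B: central angle 1.8754 rad, distance 3258.2 km.
Leg B→C: central angle 1.8488 rad, distance 3212.1 km.
Leg C→D: central angle 2.0038 rad, distance 3481.4 km.
Total: 3258.2 + 3212.1 + 3481.4 ≈ 9952 km.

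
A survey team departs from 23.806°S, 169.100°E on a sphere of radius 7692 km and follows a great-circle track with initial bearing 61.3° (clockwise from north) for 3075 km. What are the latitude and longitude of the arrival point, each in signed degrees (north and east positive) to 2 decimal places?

Angular distance δ = d/R = 3075/7692 = 0.39977 rad; initial bearing θ = 1.0699 rad.
sin φ₂ = sin φ₁ cos δ + cos φ₁ sin δ cos θ = (-0.4036)(0.9212) + (0.9149)(0.3892)(0.4802) = -0.2008, so φ₂ = -11.58°.
Δλ = atan2(sin θ sin δ cos φ₁, cos δ − sin φ₁ sin φ₂) = atan2(0.3123, 0.8401) = 20.395°.
λ₂ = 169.100° + 20.395° = 189.49° → -170.51° after wrapping to (−180°, 180°].

-11.58°, -170.51°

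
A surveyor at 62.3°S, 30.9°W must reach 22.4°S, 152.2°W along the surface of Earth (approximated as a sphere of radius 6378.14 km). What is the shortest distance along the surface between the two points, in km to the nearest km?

9289 km

With latitudes φ₁ = -62.300°, φ₂ = -22.400° and longitude difference Δλ = -121.300°:
cos c = sin φ₁ sin φ₂ + cos φ₁ cos φ₂ cos Δλ = (-0.8854)(-0.3811) + (0.4648)(0.9245)(-0.5195) = 0.11412,
so c = arccos(0.11412) = 1.45642 rad.
Distance = R·c = 6378.14 × 1.4564 ≈ 9289 km.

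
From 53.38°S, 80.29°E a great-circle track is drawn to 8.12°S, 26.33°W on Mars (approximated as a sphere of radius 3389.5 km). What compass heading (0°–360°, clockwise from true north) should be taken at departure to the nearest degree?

With φ₁ = -0.9317, φ₂ = -0.1417, Δλ = -1.8609 rad, the forward-azimuth formula gives
θ = atan2( sin Δλ cos φ₂ , cos φ₁ sin φ₂ − sin φ₁ cos φ₂ cos Δλ ) = atan2(-0.9486, -0.3115) = -108.18°.
Adding 360° brings this into [0°, 360°): 252°.

252°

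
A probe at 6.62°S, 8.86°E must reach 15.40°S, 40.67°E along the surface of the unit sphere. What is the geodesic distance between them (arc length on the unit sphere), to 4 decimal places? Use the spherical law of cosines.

In radians: φ₁ = -0.1155, φ₂ = -0.2688, Δλ = 31.810° = 0.5552 rad.
cos c = sin φ₁ sin φ₂ + cos φ₁ cos φ₂ cos Δλ = (-0.1153)(-0.2656) + (0.9933)(0.9641)(0.8498) = 0.84444,
so c = arccos(0.84444) = 0.56528 rad.
On the unit sphere the arc length equals the central angle: 0.5653.

0.5653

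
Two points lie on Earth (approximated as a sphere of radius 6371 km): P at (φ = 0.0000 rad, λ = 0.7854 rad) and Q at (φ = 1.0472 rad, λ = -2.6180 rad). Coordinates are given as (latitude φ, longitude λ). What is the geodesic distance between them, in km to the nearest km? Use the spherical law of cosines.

Let φ₁ = 0.0000 rad, φ₂ = 1.0472 rad, and Δλ = 2.8798 rad.
cos c = sin φ₁ sin φ₂ + cos φ₁ cos φ₂ cos Δλ = (0.0000)(0.8660) + (1.0000)(0.5000)(-0.9659) = -0.48296,
so c = arccos(-0.48296) = 2.07483 rad.
Distance = R·c = 6371 × 2.0748 ≈ 13219 km.

13219 km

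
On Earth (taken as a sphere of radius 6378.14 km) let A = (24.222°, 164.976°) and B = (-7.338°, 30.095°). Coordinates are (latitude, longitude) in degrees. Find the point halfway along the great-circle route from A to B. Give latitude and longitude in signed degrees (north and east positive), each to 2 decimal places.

21.05°, 91.77°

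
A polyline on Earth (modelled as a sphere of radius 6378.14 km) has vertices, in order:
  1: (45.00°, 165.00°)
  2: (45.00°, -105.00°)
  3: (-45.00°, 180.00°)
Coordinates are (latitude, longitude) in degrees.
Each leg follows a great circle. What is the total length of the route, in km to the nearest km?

Leg 1→2: central angle 1.0472 rad, distance 6679.2 km.
Leg 2→3: central angle 1.9504 rad, distance 12440.2 km.
Total: 6679.2 + 12440.2 ≈ 19119 km.

19119 km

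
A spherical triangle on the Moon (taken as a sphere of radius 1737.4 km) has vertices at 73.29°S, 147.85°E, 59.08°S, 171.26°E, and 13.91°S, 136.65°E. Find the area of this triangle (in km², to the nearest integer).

412649 km²

Side lengths (central angles): a = 0.9062, b = 1.0425, c = 0.2935 rad; semiperimeter s = 1.1211.
By l'Huilier's theorem, tan(E/4) = √[tan(s/2) tan((s−a)/2) tan((s−b)/2) tan((s−c)/2)], giving spherical excess E = 0.1367 rad.
Area = E·R² = 0.1367 × (1737.4)² ≈ 412649 km².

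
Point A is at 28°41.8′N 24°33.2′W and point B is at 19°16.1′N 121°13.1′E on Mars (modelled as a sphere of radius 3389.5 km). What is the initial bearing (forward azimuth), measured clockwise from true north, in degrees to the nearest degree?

Δλ = 145.772° = 2.5442 rad.
y = sin Δλ · cos φ₂ = (0.5625)(0.9440) = 0.5310
x = cos φ₁ sin φ₂ − sin φ₁ cos φ₂ cos Δλ = (0.8772)(0.3300) − (0.4802)(0.9440)(-0.8268) = 0.6642
θ = atan2(y, x) = 38.64°, so the bearing is 39°.

39°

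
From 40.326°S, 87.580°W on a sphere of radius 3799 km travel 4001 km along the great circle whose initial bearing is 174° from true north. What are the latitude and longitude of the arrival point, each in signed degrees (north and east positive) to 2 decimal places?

-78.26°, 65.90°

Angular distance δ = d/R = 4001/3799 = 1.05317 rad; initial bearing θ = 3.0369 rad.
sin φ₂ = sin φ₁ cos δ + cos φ₁ sin δ cos θ = (-0.6471)(0.4948) + (0.7624)(0.8690)(-0.9945) = -0.9791, so φ₂ = -78.26°.
Δλ = atan2(sin θ sin δ cos φ₁, cos δ − sin φ₁ sin φ₂) = atan2(0.0693, -0.1388) = 153.482°.
λ₂ = -87.580° + 153.482° = 65.90°.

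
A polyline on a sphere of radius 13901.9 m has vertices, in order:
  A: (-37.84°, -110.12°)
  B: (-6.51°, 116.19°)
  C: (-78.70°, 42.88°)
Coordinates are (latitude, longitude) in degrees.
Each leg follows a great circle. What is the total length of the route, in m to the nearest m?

Leg A→B: central angle 2.0629 rad, distance 28677.6 m.
Leg B→C: central angle 1.4029 rad, distance 19503.2 m.
Total: 28677.6 + 19503.2 ≈ 48181 m.

48181 m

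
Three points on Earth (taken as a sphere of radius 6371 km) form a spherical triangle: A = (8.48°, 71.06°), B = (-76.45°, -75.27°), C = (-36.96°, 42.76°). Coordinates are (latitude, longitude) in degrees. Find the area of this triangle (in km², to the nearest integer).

Side lengths (central angles): a = 1.0512, b = 0.9183, c = 1.9137 rad; semiperimeter s = 1.9416.
By l'Huilier's theorem, tan(E/4) = √[tan(s/2) tan((s−a)/2) tan((s−b)/2) tan((s−c)/2)], giving spherical excess E = 0.2950 rad.
Area = E·R² = 0.2950 × (6371)² ≈ 11974864 km².

11974864 km²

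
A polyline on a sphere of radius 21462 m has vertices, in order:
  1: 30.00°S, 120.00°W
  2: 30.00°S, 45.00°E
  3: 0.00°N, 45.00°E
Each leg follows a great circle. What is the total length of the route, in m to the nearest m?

Leg 1→2: central angle 2.0651 rad, distance 44321.8 m.
Leg 2→3: central angle 0.5236 rad, distance 11237.5 m.
Total: 44321.8 + 11237.5 ≈ 55559 m.

55559 m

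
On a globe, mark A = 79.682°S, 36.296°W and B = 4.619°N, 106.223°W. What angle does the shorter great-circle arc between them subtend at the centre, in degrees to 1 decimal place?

91.0°

In radians: φ₁ = -1.3907, φ₂ = 0.0806, Δλ = -69.927° = -1.2205 rad.
cos c = sin φ₁ sin φ₂ + cos φ₁ cos φ₂ cos Δλ = (-0.9838)(0.0805) + (0.1791)(0.9968)(0.3432) = -0.01795,
so c = arccos(-0.01795) = 1.58875 rad.
So the angular separation is 91.0°.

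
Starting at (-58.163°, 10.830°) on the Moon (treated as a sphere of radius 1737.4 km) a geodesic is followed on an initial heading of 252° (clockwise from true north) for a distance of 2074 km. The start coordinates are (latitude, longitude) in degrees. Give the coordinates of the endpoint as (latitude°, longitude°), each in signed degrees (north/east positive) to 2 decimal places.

Angular distance δ = d/R = 2074/1737.4 = 1.19374 rad; initial bearing θ = 4.3982 rad.
sin φ₂ = sin φ₁ cos δ + cos φ₁ sin δ cos θ = (-0.8496)(0.3682) + (0.5275)(0.9298)(-0.3090) = -0.4644, so φ₂ = -27.67°.
Δλ = atan2(sin θ sin δ cos φ₁, cos δ − sin φ₁ sin φ₂) = atan2(-0.4664, -0.0263) = -93.228°.
λ₂ = 10.830° − 93.228° = -82.40°.

-27.67°, -82.40°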